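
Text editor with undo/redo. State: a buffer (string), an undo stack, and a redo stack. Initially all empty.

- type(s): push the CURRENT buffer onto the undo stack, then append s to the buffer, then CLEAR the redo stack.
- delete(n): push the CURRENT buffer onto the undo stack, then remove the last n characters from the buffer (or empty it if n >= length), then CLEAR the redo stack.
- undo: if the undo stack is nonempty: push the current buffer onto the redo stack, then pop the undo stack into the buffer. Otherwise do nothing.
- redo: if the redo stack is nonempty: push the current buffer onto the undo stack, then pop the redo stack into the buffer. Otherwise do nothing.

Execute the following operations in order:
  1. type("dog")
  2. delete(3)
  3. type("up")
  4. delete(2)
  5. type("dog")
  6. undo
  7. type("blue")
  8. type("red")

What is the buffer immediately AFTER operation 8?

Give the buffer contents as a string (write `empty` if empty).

After op 1 (type): buf='dog' undo_depth=1 redo_depth=0
After op 2 (delete): buf='(empty)' undo_depth=2 redo_depth=0
After op 3 (type): buf='up' undo_depth=3 redo_depth=0
After op 4 (delete): buf='(empty)' undo_depth=4 redo_depth=0
After op 5 (type): buf='dog' undo_depth=5 redo_depth=0
After op 6 (undo): buf='(empty)' undo_depth=4 redo_depth=1
After op 7 (type): buf='blue' undo_depth=5 redo_depth=0
After op 8 (type): buf='bluered' undo_depth=6 redo_depth=0

Answer: bluered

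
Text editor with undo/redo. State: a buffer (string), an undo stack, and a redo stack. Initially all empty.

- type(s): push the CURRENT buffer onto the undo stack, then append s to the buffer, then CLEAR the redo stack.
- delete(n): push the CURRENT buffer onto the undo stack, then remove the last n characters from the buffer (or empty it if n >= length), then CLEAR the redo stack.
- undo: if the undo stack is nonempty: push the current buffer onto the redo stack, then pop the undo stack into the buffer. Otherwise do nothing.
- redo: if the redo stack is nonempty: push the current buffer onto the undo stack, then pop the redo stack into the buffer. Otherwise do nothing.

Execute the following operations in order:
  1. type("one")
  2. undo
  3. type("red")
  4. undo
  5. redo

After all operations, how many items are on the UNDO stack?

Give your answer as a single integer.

Answer: 1

Derivation:
After op 1 (type): buf='one' undo_depth=1 redo_depth=0
After op 2 (undo): buf='(empty)' undo_depth=0 redo_depth=1
After op 3 (type): buf='red' undo_depth=1 redo_depth=0
After op 4 (undo): buf='(empty)' undo_depth=0 redo_depth=1
After op 5 (redo): buf='red' undo_depth=1 redo_depth=0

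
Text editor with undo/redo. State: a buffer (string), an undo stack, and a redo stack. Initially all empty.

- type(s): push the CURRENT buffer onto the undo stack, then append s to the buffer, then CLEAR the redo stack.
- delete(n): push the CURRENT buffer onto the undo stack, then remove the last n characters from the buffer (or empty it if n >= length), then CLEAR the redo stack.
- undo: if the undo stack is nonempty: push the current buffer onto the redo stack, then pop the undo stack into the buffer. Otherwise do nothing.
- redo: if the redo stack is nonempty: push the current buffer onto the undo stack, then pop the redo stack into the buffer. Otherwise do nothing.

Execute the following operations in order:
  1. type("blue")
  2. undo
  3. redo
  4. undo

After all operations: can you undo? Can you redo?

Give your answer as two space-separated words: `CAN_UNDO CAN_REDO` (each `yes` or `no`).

Answer: no yes

Derivation:
After op 1 (type): buf='blue' undo_depth=1 redo_depth=0
After op 2 (undo): buf='(empty)' undo_depth=0 redo_depth=1
After op 3 (redo): buf='blue' undo_depth=1 redo_depth=0
After op 4 (undo): buf='(empty)' undo_depth=0 redo_depth=1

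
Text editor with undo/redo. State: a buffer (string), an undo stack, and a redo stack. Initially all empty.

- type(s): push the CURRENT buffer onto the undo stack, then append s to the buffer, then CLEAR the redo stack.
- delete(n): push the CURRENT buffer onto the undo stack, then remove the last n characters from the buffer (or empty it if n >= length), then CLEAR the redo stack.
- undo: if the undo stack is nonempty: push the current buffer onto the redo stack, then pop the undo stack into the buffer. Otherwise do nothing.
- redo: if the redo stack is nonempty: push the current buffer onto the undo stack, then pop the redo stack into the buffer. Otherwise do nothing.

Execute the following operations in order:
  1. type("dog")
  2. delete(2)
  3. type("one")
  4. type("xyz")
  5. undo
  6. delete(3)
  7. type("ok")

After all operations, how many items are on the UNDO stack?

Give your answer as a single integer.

After op 1 (type): buf='dog' undo_depth=1 redo_depth=0
After op 2 (delete): buf='d' undo_depth=2 redo_depth=0
After op 3 (type): buf='done' undo_depth=3 redo_depth=0
After op 4 (type): buf='donexyz' undo_depth=4 redo_depth=0
After op 5 (undo): buf='done' undo_depth=3 redo_depth=1
After op 6 (delete): buf='d' undo_depth=4 redo_depth=0
After op 7 (type): buf='dok' undo_depth=5 redo_depth=0

Answer: 5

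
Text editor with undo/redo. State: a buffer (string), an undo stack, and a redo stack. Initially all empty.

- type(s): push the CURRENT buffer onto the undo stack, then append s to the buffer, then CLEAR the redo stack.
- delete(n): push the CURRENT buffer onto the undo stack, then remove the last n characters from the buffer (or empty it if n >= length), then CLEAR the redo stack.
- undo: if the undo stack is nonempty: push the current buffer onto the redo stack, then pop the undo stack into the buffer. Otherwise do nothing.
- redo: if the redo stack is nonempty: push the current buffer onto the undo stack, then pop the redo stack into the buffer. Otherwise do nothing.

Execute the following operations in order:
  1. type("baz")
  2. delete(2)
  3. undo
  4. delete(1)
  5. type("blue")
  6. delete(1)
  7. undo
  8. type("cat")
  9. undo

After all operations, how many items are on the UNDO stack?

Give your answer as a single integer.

After op 1 (type): buf='baz' undo_depth=1 redo_depth=0
After op 2 (delete): buf='b' undo_depth=2 redo_depth=0
After op 3 (undo): buf='baz' undo_depth=1 redo_depth=1
After op 4 (delete): buf='ba' undo_depth=2 redo_depth=0
After op 5 (type): buf='bablue' undo_depth=3 redo_depth=0
After op 6 (delete): buf='bablu' undo_depth=4 redo_depth=0
After op 7 (undo): buf='bablue' undo_depth=3 redo_depth=1
After op 8 (type): buf='babluecat' undo_depth=4 redo_depth=0
After op 9 (undo): buf='bablue' undo_depth=3 redo_depth=1

Answer: 3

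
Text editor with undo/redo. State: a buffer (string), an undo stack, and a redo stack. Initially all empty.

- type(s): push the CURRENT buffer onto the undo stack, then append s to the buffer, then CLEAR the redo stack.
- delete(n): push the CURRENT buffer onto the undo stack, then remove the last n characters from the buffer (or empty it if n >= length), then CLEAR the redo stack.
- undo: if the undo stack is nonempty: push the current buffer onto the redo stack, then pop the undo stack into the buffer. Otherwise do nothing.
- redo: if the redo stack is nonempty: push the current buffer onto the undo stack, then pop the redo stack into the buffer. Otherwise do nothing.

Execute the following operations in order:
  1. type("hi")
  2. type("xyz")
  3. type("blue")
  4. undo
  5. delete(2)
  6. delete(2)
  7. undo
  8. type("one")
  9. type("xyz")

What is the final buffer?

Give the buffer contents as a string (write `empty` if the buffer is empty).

Answer: hixonexyz

Derivation:
After op 1 (type): buf='hi' undo_depth=1 redo_depth=0
After op 2 (type): buf='hixyz' undo_depth=2 redo_depth=0
After op 3 (type): buf='hixyzblue' undo_depth=3 redo_depth=0
After op 4 (undo): buf='hixyz' undo_depth=2 redo_depth=1
After op 5 (delete): buf='hix' undo_depth=3 redo_depth=0
After op 6 (delete): buf='h' undo_depth=4 redo_depth=0
After op 7 (undo): buf='hix' undo_depth=3 redo_depth=1
After op 8 (type): buf='hixone' undo_depth=4 redo_depth=0
After op 9 (type): buf='hixonexyz' undo_depth=5 redo_depth=0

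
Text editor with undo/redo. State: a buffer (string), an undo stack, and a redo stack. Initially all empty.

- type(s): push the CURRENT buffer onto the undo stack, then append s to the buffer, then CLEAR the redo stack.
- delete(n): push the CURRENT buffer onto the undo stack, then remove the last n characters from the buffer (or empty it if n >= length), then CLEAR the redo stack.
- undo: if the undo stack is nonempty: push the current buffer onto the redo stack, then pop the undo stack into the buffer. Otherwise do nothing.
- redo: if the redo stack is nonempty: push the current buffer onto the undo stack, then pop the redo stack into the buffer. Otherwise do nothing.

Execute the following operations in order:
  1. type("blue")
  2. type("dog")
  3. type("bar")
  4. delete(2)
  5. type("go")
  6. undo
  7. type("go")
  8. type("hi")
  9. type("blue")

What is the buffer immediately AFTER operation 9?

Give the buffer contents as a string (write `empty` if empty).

Answer: bluedogbgohiblue

Derivation:
After op 1 (type): buf='blue' undo_depth=1 redo_depth=0
After op 2 (type): buf='bluedog' undo_depth=2 redo_depth=0
After op 3 (type): buf='bluedogbar' undo_depth=3 redo_depth=0
After op 4 (delete): buf='bluedogb' undo_depth=4 redo_depth=0
After op 5 (type): buf='bluedogbgo' undo_depth=5 redo_depth=0
After op 6 (undo): buf='bluedogb' undo_depth=4 redo_depth=1
After op 7 (type): buf='bluedogbgo' undo_depth=5 redo_depth=0
After op 8 (type): buf='bluedogbgohi' undo_depth=6 redo_depth=0
After op 9 (type): buf='bluedogbgohiblue' undo_depth=7 redo_depth=0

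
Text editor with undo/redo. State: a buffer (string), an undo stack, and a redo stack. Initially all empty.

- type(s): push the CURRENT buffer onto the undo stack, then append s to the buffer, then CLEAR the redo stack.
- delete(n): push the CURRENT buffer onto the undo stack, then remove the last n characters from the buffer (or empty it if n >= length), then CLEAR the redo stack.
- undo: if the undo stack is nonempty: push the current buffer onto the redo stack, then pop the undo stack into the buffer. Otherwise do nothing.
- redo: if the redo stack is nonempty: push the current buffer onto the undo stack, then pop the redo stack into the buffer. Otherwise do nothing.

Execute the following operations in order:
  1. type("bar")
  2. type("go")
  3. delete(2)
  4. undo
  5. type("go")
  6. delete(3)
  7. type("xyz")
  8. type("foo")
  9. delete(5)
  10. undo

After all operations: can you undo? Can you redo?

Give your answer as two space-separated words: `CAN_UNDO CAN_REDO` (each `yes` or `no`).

Answer: yes yes

Derivation:
After op 1 (type): buf='bar' undo_depth=1 redo_depth=0
After op 2 (type): buf='bargo' undo_depth=2 redo_depth=0
After op 3 (delete): buf='bar' undo_depth=3 redo_depth=0
After op 4 (undo): buf='bargo' undo_depth=2 redo_depth=1
After op 5 (type): buf='bargogo' undo_depth=3 redo_depth=0
After op 6 (delete): buf='barg' undo_depth=4 redo_depth=0
After op 7 (type): buf='bargxyz' undo_depth=5 redo_depth=0
After op 8 (type): buf='bargxyzfoo' undo_depth=6 redo_depth=0
After op 9 (delete): buf='bargx' undo_depth=7 redo_depth=0
After op 10 (undo): buf='bargxyzfoo' undo_depth=6 redo_depth=1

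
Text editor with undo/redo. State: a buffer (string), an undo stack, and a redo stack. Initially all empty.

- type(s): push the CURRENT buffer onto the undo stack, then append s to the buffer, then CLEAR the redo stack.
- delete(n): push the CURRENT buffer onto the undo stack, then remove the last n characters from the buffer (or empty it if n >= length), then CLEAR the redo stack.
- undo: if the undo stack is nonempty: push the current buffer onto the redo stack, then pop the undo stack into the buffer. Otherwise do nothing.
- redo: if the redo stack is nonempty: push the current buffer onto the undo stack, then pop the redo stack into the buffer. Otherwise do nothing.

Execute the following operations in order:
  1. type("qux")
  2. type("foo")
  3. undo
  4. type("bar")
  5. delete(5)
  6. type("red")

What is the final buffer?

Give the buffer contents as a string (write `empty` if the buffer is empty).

Answer: qred

Derivation:
After op 1 (type): buf='qux' undo_depth=1 redo_depth=0
After op 2 (type): buf='quxfoo' undo_depth=2 redo_depth=0
After op 3 (undo): buf='qux' undo_depth=1 redo_depth=1
After op 4 (type): buf='quxbar' undo_depth=2 redo_depth=0
After op 5 (delete): buf='q' undo_depth=3 redo_depth=0
After op 6 (type): buf='qred' undo_depth=4 redo_depth=0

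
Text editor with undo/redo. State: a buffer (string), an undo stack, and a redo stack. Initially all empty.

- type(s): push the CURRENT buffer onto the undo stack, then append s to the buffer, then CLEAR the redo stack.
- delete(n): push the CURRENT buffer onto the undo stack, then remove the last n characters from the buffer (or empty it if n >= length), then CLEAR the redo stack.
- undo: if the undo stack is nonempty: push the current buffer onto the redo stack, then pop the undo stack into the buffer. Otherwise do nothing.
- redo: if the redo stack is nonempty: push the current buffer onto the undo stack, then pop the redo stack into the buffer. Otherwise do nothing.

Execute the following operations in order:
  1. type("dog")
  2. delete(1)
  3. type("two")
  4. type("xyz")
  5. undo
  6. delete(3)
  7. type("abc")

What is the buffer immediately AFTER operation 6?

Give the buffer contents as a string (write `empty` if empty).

After op 1 (type): buf='dog' undo_depth=1 redo_depth=0
After op 2 (delete): buf='do' undo_depth=2 redo_depth=0
After op 3 (type): buf='dotwo' undo_depth=3 redo_depth=0
After op 4 (type): buf='dotwoxyz' undo_depth=4 redo_depth=0
After op 5 (undo): buf='dotwo' undo_depth=3 redo_depth=1
After op 6 (delete): buf='do' undo_depth=4 redo_depth=0

Answer: do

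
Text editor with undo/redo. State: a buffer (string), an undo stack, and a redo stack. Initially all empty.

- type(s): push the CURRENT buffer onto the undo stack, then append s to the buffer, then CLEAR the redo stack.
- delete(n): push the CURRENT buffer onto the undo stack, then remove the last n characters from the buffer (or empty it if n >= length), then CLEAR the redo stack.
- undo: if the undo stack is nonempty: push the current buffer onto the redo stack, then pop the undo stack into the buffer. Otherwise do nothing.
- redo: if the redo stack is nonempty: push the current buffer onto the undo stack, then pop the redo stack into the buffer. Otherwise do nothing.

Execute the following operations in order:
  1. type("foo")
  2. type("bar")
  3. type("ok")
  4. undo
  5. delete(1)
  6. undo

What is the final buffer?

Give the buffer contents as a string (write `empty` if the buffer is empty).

Answer: foobar

Derivation:
After op 1 (type): buf='foo' undo_depth=1 redo_depth=0
After op 2 (type): buf='foobar' undo_depth=2 redo_depth=0
After op 3 (type): buf='foobarok' undo_depth=3 redo_depth=0
After op 4 (undo): buf='foobar' undo_depth=2 redo_depth=1
After op 5 (delete): buf='fooba' undo_depth=3 redo_depth=0
After op 6 (undo): buf='foobar' undo_depth=2 redo_depth=1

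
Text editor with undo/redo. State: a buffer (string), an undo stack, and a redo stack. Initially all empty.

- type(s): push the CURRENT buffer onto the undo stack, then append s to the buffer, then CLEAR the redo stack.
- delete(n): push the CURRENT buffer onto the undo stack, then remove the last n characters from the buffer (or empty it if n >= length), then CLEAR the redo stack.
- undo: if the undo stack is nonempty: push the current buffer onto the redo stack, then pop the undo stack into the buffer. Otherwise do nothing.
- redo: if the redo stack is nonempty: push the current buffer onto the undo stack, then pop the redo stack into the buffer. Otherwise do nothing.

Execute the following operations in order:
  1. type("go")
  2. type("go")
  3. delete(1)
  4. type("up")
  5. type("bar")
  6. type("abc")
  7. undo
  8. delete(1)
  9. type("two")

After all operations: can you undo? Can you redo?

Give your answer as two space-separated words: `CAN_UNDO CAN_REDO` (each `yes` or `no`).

Answer: yes no

Derivation:
After op 1 (type): buf='go' undo_depth=1 redo_depth=0
After op 2 (type): buf='gogo' undo_depth=2 redo_depth=0
After op 3 (delete): buf='gog' undo_depth=3 redo_depth=0
After op 4 (type): buf='gogup' undo_depth=4 redo_depth=0
After op 5 (type): buf='gogupbar' undo_depth=5 redo_depth=0
After op 6 (type): buf='gogupbarabc' undo_depth=6 redo_depth=0
After op 7 (undo): buf='gogupbar' undo_depth=5 redo_depth=1
After op 8 (delete): buf='gogupba' undo_depth=6 redo_depth=0
After op 9 (type): buf='gogupbatwo' undo_depth=7 redo_depth=0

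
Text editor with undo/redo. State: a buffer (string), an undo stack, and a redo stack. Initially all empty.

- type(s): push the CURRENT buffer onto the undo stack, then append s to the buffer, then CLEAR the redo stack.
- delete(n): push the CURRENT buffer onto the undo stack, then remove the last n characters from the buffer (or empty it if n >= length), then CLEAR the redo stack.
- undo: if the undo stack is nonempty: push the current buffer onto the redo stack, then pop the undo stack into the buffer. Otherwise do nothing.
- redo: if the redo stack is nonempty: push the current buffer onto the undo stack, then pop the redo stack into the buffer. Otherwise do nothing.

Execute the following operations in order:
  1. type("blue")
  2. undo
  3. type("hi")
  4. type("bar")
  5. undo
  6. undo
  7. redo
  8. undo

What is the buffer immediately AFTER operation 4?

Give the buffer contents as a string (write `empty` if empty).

Answer: hibar

Derivation:
After op 1 (type): buf='blue' undo_depth=1 redo_depth=0
After op 2 (undo): buf='(empty)' undo_depth=0 redo_depth=1
After op 3 (type): buf='hi' undo_depth=1 redo_depth=0
After op 4 (type): buf='hibar' undo_depth=2 redo_depth=0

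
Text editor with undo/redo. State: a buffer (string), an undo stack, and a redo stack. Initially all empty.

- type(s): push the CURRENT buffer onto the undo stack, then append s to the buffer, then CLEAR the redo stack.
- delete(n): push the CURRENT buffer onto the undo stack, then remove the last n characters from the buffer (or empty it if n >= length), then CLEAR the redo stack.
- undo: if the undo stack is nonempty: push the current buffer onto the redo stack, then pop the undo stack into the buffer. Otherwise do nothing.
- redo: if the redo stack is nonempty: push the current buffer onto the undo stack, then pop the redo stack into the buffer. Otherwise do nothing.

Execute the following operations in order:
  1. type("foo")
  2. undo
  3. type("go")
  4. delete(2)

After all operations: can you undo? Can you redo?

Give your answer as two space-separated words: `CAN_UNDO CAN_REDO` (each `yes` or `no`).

Answer: yes no

Derivation:
After op 1 (type): buf='foo' undo_depth=1 redo_depth=0
After op 2 (undo): buf='(empty)' undo_depth=0 redo_depth=1
After op 3 (type): buf='go' undo_depth=1 redo_depth=0
After op 4 (delete): buf='(empty)' undo_depth=2 redo_depth=0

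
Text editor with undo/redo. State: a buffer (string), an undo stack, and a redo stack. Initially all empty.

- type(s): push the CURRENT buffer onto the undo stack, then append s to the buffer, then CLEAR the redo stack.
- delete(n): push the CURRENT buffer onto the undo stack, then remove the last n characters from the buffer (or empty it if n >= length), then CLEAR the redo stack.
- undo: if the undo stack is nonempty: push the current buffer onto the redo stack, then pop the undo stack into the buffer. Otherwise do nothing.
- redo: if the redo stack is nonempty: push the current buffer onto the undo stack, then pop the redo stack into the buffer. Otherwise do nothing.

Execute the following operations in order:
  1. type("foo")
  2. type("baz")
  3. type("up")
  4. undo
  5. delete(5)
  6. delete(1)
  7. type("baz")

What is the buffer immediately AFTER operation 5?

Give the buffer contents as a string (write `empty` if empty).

After op 1 (type): buf='foo' undo_depth=1 redo_depth=0
After op 2 (type): buf='foobaz' undo_depth=2 redo_depth=0
After op 3 (type): buf='foobazup' undo_depth=3 redo_depth=0
After op 4 (undo): buf='foobaz' undo_depth=2 redo_depth=1
After op 5 (delete): buf='f' undo_depth=3 redo_depth=0

Answer: f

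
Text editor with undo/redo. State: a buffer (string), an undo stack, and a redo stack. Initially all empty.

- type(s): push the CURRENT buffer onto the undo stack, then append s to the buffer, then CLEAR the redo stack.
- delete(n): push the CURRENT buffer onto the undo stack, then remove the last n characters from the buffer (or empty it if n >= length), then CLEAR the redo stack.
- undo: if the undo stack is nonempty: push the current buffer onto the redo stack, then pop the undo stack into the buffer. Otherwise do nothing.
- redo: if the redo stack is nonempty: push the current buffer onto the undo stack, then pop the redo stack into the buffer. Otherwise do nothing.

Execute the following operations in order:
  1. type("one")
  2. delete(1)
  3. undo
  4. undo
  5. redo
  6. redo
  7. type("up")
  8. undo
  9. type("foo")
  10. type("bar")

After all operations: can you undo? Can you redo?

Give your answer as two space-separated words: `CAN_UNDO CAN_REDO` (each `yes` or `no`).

Answer: yes no

Derivation:
After op 1 (type): buf='one' undo_depth=1 redo_depth=0
After op 2 (delete): buf='on' undo_depth=2 redo_depth=0
After op 3 (undo): buf='one' undo_depth=1 redo_depth=1
After op 4 (undo): buf='(empty)' undo_depth=0 redo_depth=2
After op 5 (redo): buf='one' undo_depth=1 redo_depth=1
After op 6 (redo): buf='on' undo_depth=2 redo_depth=0
After op 7 (type): buf='onup' undo_depth=3 redo_depth=0
After op 8 (undo): buf='on' undo_depth=2 redo_depth=1
After op 9 (type): buf='onfoo' undo_depth=3 redo_depth=0
After op 10 (type): buf='onfoobar' undo_depth=4 redo_depth=0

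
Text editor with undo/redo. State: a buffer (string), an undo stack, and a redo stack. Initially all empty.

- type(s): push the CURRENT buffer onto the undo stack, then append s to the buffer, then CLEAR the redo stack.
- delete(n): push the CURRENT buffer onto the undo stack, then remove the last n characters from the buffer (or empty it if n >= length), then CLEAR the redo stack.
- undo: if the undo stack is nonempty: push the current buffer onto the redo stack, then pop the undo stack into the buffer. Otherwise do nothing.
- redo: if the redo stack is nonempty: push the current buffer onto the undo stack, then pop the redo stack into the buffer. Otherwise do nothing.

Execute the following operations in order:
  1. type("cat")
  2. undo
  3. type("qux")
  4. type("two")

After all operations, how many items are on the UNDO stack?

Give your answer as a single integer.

Answer: 2

Derivation:
After op 1 (type): buf='cat' undo_depth=1 redo_depth=0
After op 2 (undo): buf='(empty)' undo_depth=0 redo_depth=1
After op 3 (type): buf='qux' undo_depth=1 redo_depth=0
After op 4 (type): buf='quxtwo' undo_depth=2 redo_depth=0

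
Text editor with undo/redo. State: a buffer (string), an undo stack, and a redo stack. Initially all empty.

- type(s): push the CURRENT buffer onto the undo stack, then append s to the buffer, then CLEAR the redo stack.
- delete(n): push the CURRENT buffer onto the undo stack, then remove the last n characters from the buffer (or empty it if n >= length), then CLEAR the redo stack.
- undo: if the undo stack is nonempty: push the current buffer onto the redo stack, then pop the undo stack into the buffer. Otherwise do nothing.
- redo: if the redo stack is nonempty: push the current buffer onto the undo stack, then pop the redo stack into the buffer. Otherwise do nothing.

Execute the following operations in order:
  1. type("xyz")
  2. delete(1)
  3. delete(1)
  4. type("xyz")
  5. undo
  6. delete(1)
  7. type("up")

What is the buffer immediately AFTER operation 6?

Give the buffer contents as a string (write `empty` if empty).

Answer: empty

Derivation:
After op 1 (type): buf='xyz' undo_depth=1 redo_depth=0
After op 2 (delete): buf='xy' undo_depth=2 redo_depth=0
After op 3 (delete): buf='x' undo_depth=3 redo_depth=0
After op 4 (type): buf='xxyz' undo_depth=4 redo_depth=0
After op 5 (undo): buf='x' undo_depth=3 redo_depth=1
After op 6 (delete): buf='(empty)' undo_depth=4 redo_depth=0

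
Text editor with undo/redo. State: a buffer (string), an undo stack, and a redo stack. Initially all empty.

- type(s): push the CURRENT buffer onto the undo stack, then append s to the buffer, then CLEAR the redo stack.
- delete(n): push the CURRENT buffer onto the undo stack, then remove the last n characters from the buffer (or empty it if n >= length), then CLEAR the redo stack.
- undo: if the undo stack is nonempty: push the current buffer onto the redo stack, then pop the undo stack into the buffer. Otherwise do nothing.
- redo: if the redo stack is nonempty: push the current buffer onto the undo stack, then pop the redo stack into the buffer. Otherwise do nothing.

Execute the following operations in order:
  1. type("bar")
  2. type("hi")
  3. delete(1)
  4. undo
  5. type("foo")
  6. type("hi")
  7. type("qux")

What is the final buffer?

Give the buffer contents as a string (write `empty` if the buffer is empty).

After op 1 (type): buf='bar' undo_depth=1 redo_depth=0
After op 2 (type): buf='barhi' undo_depth=2 redo_depth=0
After op 3 (delete): buf='barh' undo_depth=3 redo_depth=0
After op 4 (undo): buf='barhi' undo_depth=2 redo_depth=1
After op 5 (type): buf='barhifoo' undo_depth=3 redo_depth=0
After op 6 (type): buf='barhifoohi' undo_depth=4 redo_depth=0
After op 7 (type): buf='barhifoohiqux' undo_depth=5 redo_depth=0

Answer: barhifoohiqux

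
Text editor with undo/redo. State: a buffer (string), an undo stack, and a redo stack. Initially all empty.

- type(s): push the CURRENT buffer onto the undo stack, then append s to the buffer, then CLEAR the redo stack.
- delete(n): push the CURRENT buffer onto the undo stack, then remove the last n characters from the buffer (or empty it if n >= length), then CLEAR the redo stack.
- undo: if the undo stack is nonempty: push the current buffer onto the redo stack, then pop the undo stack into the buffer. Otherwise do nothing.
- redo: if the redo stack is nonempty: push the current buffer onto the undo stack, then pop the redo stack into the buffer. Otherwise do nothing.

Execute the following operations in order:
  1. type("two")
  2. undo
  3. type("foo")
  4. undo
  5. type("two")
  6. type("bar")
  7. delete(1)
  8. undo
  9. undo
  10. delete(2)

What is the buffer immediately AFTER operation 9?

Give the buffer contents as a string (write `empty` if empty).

Answer: two

Derivation:
After op 1 (type): buf='two' undo_depth=1 redo_depth=0
After op 2 (undo): buf='(empty)' undo_depth=0 redo_depth=1
After op 3 (type): buf='foo' undo_depth=1 redo_depth=0
After op 4 (undo): buf='(empty)' undo_depth=0 redo_depth=1
After op 5 (type): buf='two' undo_depth=1 redo_depth=0
After op 6 (type): buf='twobar' undo_depth=2 redo_depth=0
After op 7 (delete): buf='twoba' undo_depth=3 redo_depth=0
After op 8 (undo): buf='twobar' undo_depth=2 redo_depth=1
After op 9 (undo): buf='two' undo_depth=1 redo_depth=2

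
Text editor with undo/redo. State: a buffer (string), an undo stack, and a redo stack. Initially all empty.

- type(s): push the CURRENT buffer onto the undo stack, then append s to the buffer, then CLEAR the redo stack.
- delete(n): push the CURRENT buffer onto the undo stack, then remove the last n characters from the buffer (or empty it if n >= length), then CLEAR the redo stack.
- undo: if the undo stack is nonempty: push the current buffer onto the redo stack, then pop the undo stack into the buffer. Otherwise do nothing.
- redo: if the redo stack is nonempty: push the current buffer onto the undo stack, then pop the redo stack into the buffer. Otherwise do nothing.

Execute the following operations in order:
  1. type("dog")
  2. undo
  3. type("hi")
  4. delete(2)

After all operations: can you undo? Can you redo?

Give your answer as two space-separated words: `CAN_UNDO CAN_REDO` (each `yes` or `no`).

After op 1 (type): buf='dog' undo_depth=1 redo_depth=0
After op 2 (undo): buf='(empty)' undo_depth=0 redo_depth=1
After op 3 (type): buf='hi' undo_depth=1 redo_depth=0
After op 4 (delete): buf='(empty)' undo_depth=2 redo_depth=0

Answer: yes no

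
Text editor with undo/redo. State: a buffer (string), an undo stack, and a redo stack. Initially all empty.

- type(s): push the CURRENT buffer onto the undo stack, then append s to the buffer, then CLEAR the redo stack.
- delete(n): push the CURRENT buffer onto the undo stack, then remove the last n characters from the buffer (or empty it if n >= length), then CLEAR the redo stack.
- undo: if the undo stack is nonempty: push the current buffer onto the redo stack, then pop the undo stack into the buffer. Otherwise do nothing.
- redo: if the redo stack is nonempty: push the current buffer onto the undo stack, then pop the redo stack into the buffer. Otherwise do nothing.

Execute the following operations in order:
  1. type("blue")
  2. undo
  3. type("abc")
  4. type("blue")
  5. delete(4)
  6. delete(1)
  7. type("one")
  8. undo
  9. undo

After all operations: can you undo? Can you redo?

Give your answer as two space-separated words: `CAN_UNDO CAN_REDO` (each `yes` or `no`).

After op 1 (type): buf='blue' undo_depth=1 redo_depth=0
After op 2 (undo): buf='(empty)' undo_depth=0 redo_depth=1
After op 3 (type): buf='abc' undo_depth=1 redo_depth=0
After op 4 (type): buf='abcblue' undo_depth=2 redo_depth=0
After op 5 (delete): buf='abc' undo_depth=3 redo_depth=0
After op 6 (delete): buf='ab' undo_depth=4 redo_depth=0
After op 7 (type): buf='abone' undo_depth=5 redo_depth=0
After op 8 (undo): buf='ab' undo_depth=4 redo_depth=1
After op 9 (undo): buf='abc' undo_depth=3 redo_depth=2

Answer: yes yes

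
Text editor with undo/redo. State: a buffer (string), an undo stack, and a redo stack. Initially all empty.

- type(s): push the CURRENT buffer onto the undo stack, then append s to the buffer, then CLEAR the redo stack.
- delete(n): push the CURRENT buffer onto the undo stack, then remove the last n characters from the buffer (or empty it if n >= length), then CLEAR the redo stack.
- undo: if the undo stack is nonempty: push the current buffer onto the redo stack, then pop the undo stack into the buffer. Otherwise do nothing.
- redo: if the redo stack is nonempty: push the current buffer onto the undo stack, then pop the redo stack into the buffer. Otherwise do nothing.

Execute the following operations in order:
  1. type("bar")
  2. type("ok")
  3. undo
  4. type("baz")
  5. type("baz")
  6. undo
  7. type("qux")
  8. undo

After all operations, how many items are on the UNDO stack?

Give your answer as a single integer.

Answer: 2

Derivation:
After op 1 (type): buf='bar' undo_depth=1 redo_depth=0
After op 2 (type): buf='barok' undo_depth=2 redo_depth=0
After op 3 (undo): buf='bar' undo_depth=1 redo_depth=1
After op 4 (type): buf='barbaz' undo_depth=2 redo_depth=0
After op 5 (type): buf='barbazbaz' undo_depth=3 redo_depth=0
After op 6 (undo): buf='barbaz' undo_depth=2 redo_depth=1
After op 7 (type): buf='barbazqux' undo_depth=3 redo_depth=0
After op 8 (undo): buf='barbaz' undo_depth=2 redo_depth=1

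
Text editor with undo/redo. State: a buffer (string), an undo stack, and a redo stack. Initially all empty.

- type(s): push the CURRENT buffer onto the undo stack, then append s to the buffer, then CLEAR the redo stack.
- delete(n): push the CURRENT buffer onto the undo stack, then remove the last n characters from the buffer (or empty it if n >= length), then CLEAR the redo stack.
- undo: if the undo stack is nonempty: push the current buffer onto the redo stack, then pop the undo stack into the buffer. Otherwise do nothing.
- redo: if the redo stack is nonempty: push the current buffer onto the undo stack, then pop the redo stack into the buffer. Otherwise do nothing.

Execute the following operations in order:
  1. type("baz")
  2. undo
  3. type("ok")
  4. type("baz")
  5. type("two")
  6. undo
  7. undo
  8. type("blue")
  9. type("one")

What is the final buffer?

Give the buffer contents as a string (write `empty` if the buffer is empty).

After op 1 (type): buf='baz' undo_depth=1 redo_depth=0
After op 2 (undo): buf='(empty)' undo_depth=0 redo_depth=1
After op 3 (type): buf='ok' undo_depth=1 redo_depth=0
After op 4 (type): buf='okbaz' undo_depth=2 redo_depth=0
After op 5 (type): buf='okbaztwo' undo_depth=3 redo_depth=0
After op 6 (undo): buf='okbaz' undo_depth=2 redo_depth=1
After op 7 (undo): buf='ok' undo_depth=1 redo_depth=2
After op 8 (type): buf='okblue' undo_depth=2 redo_depth=0
After op 9 (type): buf='okblueone' undo_depth=3 redo_depth=0

Answer: okblueone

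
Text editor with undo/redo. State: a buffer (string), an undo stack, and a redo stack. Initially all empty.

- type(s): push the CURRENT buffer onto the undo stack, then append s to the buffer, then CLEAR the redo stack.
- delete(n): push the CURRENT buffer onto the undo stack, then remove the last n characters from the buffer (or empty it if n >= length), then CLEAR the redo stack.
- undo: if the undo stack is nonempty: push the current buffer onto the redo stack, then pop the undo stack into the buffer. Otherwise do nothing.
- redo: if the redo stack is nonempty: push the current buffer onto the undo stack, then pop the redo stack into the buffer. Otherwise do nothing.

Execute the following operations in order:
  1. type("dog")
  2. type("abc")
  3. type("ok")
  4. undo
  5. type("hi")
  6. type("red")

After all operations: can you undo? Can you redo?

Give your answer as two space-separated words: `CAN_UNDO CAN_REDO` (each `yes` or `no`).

Answer: yes no

Derivation:
After op 1 (type): buf='dog' undo_depth=1 redo_depth=0
After op 2 (type): buf='dogabc' undo_depth=2 redo_depth=0
After op 3 (type): buf='dogabcok' undo_depth=3 redo_depth=0
After op 4 (undo): buf='dogabc' undo_depth=2 redo_depth=1
After op 5 (type): buf='dogabchi' undo_depth=3 redo_depth=0
After op 6 (type): buf='dogabchired' undo_depth=4 redo_depth=0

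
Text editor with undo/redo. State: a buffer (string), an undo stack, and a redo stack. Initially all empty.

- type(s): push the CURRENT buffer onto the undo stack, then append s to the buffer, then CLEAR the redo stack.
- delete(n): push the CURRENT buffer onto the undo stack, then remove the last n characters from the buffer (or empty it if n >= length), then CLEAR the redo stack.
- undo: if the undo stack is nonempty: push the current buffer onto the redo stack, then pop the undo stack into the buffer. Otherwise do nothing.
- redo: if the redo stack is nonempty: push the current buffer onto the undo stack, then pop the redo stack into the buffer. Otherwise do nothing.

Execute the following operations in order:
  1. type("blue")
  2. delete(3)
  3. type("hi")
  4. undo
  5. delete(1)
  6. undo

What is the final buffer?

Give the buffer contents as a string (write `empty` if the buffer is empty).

After op 1 (type): buf='blue' undo_depth=1 redo_depth=0
After op 2 (delete): buf='b' undo_depth=2 redo_depth=0
After op 3 (type): buf='bhi' undo_depth=3 redo_depth=0
After op 4 (undo): buf='b' undo_depth=2 redo_depth=1
After op 5 (delete): buf='(empty)' undo_depth=3 redo_depth=0
After op 6 (undo): buf='b' undo_depth=2 redo_depth=1

Answer: b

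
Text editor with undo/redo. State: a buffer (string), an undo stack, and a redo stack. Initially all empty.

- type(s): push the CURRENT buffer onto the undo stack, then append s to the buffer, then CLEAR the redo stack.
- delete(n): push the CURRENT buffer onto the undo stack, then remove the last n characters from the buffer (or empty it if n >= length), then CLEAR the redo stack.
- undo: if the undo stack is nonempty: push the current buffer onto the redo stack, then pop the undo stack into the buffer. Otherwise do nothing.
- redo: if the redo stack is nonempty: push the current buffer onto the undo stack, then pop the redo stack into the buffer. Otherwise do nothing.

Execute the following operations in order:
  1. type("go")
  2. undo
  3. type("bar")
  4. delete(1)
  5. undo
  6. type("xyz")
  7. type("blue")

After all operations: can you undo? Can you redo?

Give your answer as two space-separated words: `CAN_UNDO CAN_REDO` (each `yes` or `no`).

Answer: yes no

Derivation:
After op 1 (type): buf='go' undo_depth=1 redo_depth=0
After op 2 (undo): buf='(empty)' undo_depth=0 redo_depth=1
After op 3 (type): buf='bar' undo_depth=1 redo_depth=0
After op 4 (delete): buf='ba' undo_depth=2 redo_depth=0
After op 5 (undo): buf='bar' undo_depth=1 redo_depth=1
After op 6 (type): buf='barxyz' undo_depth=2 redo_depth=0
After op 7 (type): buf='barxyzblue' undo_depth=3 redo_depth=0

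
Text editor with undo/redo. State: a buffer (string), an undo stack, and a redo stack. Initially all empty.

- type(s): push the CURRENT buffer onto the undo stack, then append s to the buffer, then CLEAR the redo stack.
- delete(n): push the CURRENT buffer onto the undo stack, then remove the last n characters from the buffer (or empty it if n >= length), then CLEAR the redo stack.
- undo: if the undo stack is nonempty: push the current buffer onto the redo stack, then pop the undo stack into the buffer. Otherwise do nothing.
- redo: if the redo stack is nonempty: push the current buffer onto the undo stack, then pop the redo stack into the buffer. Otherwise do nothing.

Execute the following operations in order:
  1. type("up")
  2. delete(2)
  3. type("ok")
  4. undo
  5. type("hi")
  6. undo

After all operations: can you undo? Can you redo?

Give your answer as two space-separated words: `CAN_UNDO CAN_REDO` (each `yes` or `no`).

After op 1 (type): buf='up' undo_depth=1 redo_depth=0
After op 2 (delete): buf='(empty)' undo_depth=2 redo_depth=0
After op 3 (type): buf='ok' undo_depth=3 redo_depth=0
After op 4 (undo): buf='(empty)' undo_depth=2 redo_depth=1
After op 5 (type): buf='hi' undo_depth=3 redo_depth=0
After op 6 (undo): buf='(empty)' undo_depth=2 redo_depth=1

Answer: yes yes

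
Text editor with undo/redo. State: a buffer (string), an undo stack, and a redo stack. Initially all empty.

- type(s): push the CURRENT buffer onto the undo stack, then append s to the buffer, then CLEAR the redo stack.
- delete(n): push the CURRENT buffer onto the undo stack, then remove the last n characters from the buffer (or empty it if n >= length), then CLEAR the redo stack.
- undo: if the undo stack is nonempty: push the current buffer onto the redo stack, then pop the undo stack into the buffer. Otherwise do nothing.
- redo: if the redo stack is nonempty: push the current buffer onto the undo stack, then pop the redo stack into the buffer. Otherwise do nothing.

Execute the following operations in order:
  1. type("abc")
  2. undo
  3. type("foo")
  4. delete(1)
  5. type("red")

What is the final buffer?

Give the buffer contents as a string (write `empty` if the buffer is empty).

After op 1 (type): buf='abc' undo_depth=1 redo_depth=0
After op 2 (undo): buf='(empty)' undo_depth=0 redo_depth=1
After op 3 (type): buf='foo' undo_depth=1 redo_depth=0
After op 4 (delete): buf='fo' undo_depth=2 redo_depth=0
After op 5 (type): buf='fored' undo_depth=3 redo_depth=0

Answer: fored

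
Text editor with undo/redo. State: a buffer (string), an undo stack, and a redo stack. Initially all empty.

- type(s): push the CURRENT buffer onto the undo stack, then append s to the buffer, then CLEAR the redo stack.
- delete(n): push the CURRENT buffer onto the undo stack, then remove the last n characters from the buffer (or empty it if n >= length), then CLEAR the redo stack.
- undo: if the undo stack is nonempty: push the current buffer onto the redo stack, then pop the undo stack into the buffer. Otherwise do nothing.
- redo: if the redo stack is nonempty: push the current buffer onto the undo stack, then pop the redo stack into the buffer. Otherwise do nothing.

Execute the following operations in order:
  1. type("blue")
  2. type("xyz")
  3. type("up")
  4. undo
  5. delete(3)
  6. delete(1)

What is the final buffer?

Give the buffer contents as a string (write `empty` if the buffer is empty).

Answer: blu

Derivation:
After op 1 (type): buf='blue' undo_depth=1 redo_depth=0
After op 2 (type): buf='bluexyz' undo_depth=2 redo_depth=0
After op 3 (type): buf='bluexyzup' undo_depth=3 redo_depth=0
After op 4 (undo): buf='bluexyz' undo_depth=2 redo_depth=1
After op 5 (delete): buf='blue' undo_depth=3 redo_depth=0
After op 6 (delete): buf='blu' undo_depth=4 redo_depth=0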